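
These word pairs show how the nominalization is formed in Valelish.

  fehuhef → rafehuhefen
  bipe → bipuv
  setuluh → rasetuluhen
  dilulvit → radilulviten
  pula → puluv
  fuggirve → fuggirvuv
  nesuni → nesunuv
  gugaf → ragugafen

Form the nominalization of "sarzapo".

fuggirve and fehuhef both have last vowel 'e' yet inflect differently (fuggirvuv, rafehuhefen), so the last vowel is not what conditions the rule; whether the stem ends in a vowel or a consonant is.
"sarzapo" ends in a vowel. The stems ending in a vowel (pula → puluv, fuggirve → fuggirvuv, bipe → bipuv) drop the final letter and add -uv.
The other pattern: stems ending in a consonant add ra- … -en around the stem.
So sarzapo → sarzapuv.

sarzapuv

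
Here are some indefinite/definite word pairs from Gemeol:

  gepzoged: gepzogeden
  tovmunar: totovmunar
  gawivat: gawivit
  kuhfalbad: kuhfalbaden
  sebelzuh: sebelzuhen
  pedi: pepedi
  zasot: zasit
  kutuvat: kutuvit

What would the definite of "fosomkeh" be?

kuhfalbad and kutuvat both have last vowel 'a' yet inflect differently (kuhfalbaden, kutuvit), so the last vowel is not what conditions the rule; the final letter is.
"fosomkeh" ends in -h. The one such stem in the data (sebelzuh → sebelzuhen) adds -en, so the same rule applies.
The other patterns: stems ending in -t change the last vowel to 'i'; stems ending in -i or -r repeat the first consonant+vowel as a prefix.
So fosomkeh → fosomkehen.

fosomkehen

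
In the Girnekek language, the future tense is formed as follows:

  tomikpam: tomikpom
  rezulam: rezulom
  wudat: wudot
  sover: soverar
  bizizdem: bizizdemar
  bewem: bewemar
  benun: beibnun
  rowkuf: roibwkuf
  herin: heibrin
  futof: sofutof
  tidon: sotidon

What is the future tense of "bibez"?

bibezar

"bibez" has last vowel 'e'. The stems whose last vowel is 'e' (sover → soverar, bizizdem → bizizdemar, bewem → bewemar) add -ar.
So bibez → bibezar.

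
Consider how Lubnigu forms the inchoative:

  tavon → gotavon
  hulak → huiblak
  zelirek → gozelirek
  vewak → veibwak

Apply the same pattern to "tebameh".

"tebameh" has last vowel 'e'. The one such stem in the data (zelirek → gozelirek) adds the prefix go-, so the same rule applies.
So tebameh → gotebameh.

gotebameh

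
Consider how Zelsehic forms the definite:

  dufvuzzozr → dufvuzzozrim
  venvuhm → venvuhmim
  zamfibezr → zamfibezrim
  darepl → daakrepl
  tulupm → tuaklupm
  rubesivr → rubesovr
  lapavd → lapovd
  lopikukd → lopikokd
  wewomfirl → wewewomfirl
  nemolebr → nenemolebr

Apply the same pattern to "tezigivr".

venvuhm and tulupm both end in -m yet inflect differently (venvuhmim, tuaklupm), so the final letter is not what conditions the rule; the second-to-last letter is.
"tezigivr" has second-to-last letter 'v'. The stems whose second-to-last letter is 'v' (rubesivr → rubesovr, lapavd → lapovd) change the last vowel to 'o'.
The other patterns: stems whose second-to-last letter is 'h' or 'z' add -im; stems whose second-to-last letter is 'p' insert -ak- after the first vowel; stems whose second-to-last letter is 'b' or 'r' repeat the first consonant+vowel as a prefix.
So tezigivr → tezigovr.

tezigovr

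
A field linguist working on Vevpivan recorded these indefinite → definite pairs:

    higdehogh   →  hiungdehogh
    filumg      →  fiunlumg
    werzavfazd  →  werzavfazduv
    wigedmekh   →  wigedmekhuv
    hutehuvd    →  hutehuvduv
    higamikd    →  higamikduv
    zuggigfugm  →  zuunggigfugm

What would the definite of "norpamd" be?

higdehogh and wigedmekh both end in -h yet inflect differently (hiungdehogh, wigedmekhuv), so the final letter is not what conditions the rule; the second-to-last letter is.
"norpamd" has second-to-last letter 'm'. The one such stem in the data (filumg → fiunlumg) inserts -un- after the first vowel (as do higdehogh, zuggigfugm), so the same rule applies.
So norpamd → nounrpamd.

nounrpamd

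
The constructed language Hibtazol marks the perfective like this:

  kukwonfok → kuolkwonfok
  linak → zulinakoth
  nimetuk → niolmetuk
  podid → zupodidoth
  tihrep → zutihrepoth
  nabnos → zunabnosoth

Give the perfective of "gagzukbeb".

"gagzukbeb" has 3 vowels. The stems with 3 vowels (kukwonfok → kuolkwonfok, nimetuk → niolmetuk) insert -ol- after the first vowel.
The other pattern: stems with 2 vowels add zu- … -oth around the stem.
So gagzukbeb → gaolgzukbeb.

gaolgzukbeb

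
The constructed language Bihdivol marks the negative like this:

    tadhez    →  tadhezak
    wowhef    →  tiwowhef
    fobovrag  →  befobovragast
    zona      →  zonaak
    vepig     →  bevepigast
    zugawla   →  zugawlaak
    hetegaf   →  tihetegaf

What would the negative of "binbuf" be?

fobovrag and zona both have last vowel 'a' yet inflect differently (befobovragast, zonaak), so the last vowel is not what conditions the rule; the final letter is.
"binbuf" ends in -f. The stems ending in -f (wowhef → tiwowhef, hetegaf → tihetegaf) add the prefix ti-.
The other patterns: stems ending in -g add be- … -ast around the stem; stems ending in -a or -z add -ak.
So binbuf → tibinbuf.

tibinbuf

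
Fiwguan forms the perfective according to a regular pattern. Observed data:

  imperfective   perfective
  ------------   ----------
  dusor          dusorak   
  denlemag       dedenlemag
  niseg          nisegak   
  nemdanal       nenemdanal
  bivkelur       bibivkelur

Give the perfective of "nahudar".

nanahudar

"nahudar" has 3 vowels. The stems with 3 vowels (nemdanal → nenemdanal, denlemag → dedenlemag, bivkelur → bibivkelur) repeat the first consonant+vowel as a prefix.
So nahudar → nanahudar.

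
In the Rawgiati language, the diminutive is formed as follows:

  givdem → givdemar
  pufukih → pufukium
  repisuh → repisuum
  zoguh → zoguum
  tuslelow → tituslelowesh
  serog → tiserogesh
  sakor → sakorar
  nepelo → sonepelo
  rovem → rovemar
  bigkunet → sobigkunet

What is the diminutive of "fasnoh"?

fasnoum

tuslelow and nepelo both have last vowel 'o' yet inflect differently (tituslelowesh, sonepelo), so the last vowel is not what conditions the rule; the final letter is.
"fasnoh" ends in -h. The stems ending in -h (zoguh → zoguum, repisuh → repisuum, pufukih → pufukium) drop the final letter and add -um.
The other patterns: stems ending in -g or -w add ti- … -esh around the stem; stems ending in -o or -t add the prefix so-; stems ending in -m or -r add -ar.
So fasnoh → fasnoum.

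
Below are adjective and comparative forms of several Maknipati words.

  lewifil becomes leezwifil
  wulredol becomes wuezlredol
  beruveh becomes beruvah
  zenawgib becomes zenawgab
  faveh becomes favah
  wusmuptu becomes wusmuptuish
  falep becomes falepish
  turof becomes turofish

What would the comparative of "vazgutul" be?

"vazgutul" ends in -l. The stems ending in -l (lewifil → leezwifil, wulredol → wuezlredol) insert -ez- after the first vowel.
The other patterns: stems ending in -b or -h change the last vowel to 'a'; stems ending in -f, -p or -u add -ish.
So vazgutul → vaezzgutul.

vaezzgutul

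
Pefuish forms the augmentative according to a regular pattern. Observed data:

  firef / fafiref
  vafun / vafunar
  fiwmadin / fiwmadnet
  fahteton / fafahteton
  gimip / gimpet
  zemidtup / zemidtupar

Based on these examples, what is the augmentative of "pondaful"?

vafun and fiwmadin both end in -n yet inflect differently (vafunar, fiwmadnet), so the final letter is not what conditions the rule; the last vowel is.
"pondaful" has last vowel 'u'. The stems whose last vowel is 'u' (zemidtup → zemidtupar, vafun → vafunar) add -ar.
The other patterns: stems whose last vowel is 'i' delete the last vowel and add -et; stems whose last vowel is 'e' or 'o' add the prefix fa-.
So pondaful → pondafular.

pondafular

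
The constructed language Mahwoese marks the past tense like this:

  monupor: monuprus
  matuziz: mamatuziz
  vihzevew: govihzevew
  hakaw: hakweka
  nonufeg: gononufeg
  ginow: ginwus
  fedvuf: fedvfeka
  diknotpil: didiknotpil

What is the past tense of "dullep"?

hakaw and vihzevew both end in -w yet inflect differently (hakweka, govihzevew), so the final letter is not what conditions the rule; the last vowel is.
"dullep" has last vowel 'e'. The stems whose last vowel is 'e' (vihzevew → govihzevew, nonufeg → gononufeg) add the prefix go-.
The other patterns: stems whose last vowel is 'a' or 'u' delete the last vowel and add -eka; stems whose last vowel is 'o' delete the last vowel and add -us; stems whose last vowel is 'i' repeat the first consonant+vowel as a prefix.
So dullep → godullep.

godullep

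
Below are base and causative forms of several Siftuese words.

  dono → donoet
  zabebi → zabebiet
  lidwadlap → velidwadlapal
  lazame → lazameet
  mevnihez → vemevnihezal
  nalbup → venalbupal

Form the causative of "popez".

lazame and mevnihez both have last vowel 'e' yet inflect differently (lazameet, vemevnihezal), so the last vowel is not what conditions the rule; whether the stem ends in a vowel or a consonant is.
"popez" ends in a consonant. The stems ending in a consonant (nalbup → venalbupal, mevnihez → vemevnihezal, lidwadlap → velidwadlapal) add ve- … -al around the stem.
So popez → vepopezal.

vepopezal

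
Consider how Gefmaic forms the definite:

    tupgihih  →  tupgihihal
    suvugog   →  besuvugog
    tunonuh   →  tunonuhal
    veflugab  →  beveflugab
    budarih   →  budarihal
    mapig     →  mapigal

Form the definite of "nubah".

benubah

mapig and suvugog both end in -g yet inflect differently (mapigal, besuvugog), so the final letter is not what conditions the rule; the last vowel is.
"nubah" has last vowel 'a'. The one such stem in the data (veflugab → beveflugab) adds the prefix be-, so the same rule applies.
So nubah → benubah.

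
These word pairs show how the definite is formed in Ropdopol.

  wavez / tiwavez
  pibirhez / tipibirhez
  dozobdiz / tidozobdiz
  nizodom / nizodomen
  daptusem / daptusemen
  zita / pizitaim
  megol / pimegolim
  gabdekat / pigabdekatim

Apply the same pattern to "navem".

navemen

"navem" ends in -m. The stems ending in -m (nizodom → nizodomen, daptusem → daptusemen) add -en.
The other patterns: stems ending in -z add the prefix ti-; stems ending in -a, -l or -t add pi- … -im around the stem.
So navem → navemen.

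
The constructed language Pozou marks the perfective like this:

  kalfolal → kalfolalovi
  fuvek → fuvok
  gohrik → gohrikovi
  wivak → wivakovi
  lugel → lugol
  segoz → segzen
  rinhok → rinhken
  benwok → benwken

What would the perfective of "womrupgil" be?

benwok and fuvek both end in -k yet inflect differently (benwken, fuvok), so the final letter is not what conditions the rule; the last vowel is.
"womrupgil" has last vowel 'i'. The one such stem in the data (gohrik → gohrikovi) adds -ovi, so the same rule applies.
The other patterns: stems whose last vowel is 'o' delete the last vowel and add -en; stems whose last vowel is 'e' change the last vowel to 'o'.
So womrupgil → womrupgilovi.

womrupgilovi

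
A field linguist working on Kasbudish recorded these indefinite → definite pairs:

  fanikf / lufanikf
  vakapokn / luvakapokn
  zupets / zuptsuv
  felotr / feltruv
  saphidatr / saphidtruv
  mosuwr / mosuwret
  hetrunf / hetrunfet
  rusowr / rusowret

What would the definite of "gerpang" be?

felotr and mosuwr both end in -r yet inflect differently (feltruv, mosuwret), so the final letter is not what conditions the rule; the second-to-last letter is.
"gerpang" has second-to-last letter 'n'. The one such stem in the data (hetrunf → hetrunfet) adds -et, so the same rule applies.
The other patterns: stems whose second-to-last letter is 'k' add the prefix lu-; stems whose second-to-last letter is 't' delete the last vowel and add -uv.
So gerpang → gerpanget.

gerpanget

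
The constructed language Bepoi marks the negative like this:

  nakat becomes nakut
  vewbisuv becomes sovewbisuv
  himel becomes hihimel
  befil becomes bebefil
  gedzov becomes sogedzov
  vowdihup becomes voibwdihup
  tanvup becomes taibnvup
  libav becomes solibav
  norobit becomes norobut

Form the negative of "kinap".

kiibnap

"kinap" ends in -p. The stems ending in -p (vowdihup → voibwdihup, tanvup → taibnvup) insert -ib- after the first vowel.
So kinap → kiibnap.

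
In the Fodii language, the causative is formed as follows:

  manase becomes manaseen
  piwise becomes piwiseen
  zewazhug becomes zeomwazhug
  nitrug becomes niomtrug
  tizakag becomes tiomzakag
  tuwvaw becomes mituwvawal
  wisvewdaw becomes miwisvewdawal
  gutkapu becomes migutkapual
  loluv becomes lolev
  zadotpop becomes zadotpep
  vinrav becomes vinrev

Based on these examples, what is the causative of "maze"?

tizakag and tuwvaw both have last vowel 'a' yet inflect differently (tiomzakag, mituwvawal), so the last vowel is not what conditions the rule; the final letter is.
"maze" ends in -e. The stems ending in -e (manase → manaseen, piwise → piwiseen) add -en.
The other patterns: stems ending in -g insert -om- after the first vowel; stems ending in -u or -w add mi- … -al around the stem; stems ending in -p or -v change the last vowel to 'e'.
So maze → mazeen.

mazeen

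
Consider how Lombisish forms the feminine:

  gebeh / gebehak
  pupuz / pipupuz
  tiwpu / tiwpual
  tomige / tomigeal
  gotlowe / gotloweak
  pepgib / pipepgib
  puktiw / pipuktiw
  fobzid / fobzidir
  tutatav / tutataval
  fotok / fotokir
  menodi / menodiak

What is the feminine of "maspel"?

"maspel" begins with m-. The one such stem in the data (menodi → menodiak) adds -ak, so the same rule applies.
So maspel → maspelak.

maspelak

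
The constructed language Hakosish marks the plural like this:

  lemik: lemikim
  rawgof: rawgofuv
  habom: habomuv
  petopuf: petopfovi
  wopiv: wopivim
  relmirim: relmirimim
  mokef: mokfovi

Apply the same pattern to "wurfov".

wurfovuv

relmirim and habom both end in -m yet inflect differently (relmirimim, habomuv), so the final letter is not what conditions the rule; the last vowel is.
"wurfov" has last vowel 'o'. The stems whose last vowel is 'o' (rawgof → rawgofuv, habom → habomuv) add -uv.
The other patterns: stems whose last vowel is 'i' add -im; stems whose last vowel is 'e' or 'u' delete the last vowel and add -ovi.
So wurfov → wurfovuv.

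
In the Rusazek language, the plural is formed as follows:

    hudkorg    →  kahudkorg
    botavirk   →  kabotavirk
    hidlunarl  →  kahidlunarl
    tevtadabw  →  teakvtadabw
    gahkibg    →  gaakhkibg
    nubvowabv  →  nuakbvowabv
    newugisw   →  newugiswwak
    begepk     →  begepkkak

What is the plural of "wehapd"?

wehapddak

hudkorg and gahkibg both end in -g yet inflect differently (kahudkorg, gaakhkibg), so the final letter is not what conditions the rule; the second-to-last letter is.
"wehapd" has second-to-last letter 'p'. The one such stem in the data (begepk → begepkkak) doubles the final consonant and adds -ak (as does newugisw), so the same rule applies.
So wehapd → wehapddak.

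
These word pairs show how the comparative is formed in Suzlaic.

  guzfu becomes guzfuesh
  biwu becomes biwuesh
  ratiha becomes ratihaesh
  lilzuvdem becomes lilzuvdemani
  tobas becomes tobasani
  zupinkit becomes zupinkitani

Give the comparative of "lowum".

"lowum" ends in a consonant. The stems ending in a consonant (lilzuvdem → lilzuvdemani, tobas → tobasani, zupinkit → zupinkitani) add -ani.
The other pattern: stems ending in a vowel add -esh.
So lowum → lowumani.

lowumani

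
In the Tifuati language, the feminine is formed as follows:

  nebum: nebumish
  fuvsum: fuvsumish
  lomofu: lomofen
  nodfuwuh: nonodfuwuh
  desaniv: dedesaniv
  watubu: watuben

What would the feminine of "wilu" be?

wilen

"wilu" ends in -u. The stems ending in -u (lomofu → lomofen, watubu → watuben) drop the final letter and add -en.
The other patterns: stems ending in -m add -ish; stems ending in -h or -v repeat the first consonant+vowel as a prefix.
So wilu → wilen.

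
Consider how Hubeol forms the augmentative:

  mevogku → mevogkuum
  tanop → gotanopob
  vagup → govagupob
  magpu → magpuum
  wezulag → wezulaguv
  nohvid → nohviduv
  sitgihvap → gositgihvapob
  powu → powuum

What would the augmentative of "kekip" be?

vagup and mevogku both have last vowel 'u' yet inflect differently (govagupob, mevogkuum), so the last vowel is not what conditions the rule; the final letter is.
"kekip" ends in -p. The stems ending in -p (vagup → govagupob, tanop → gotanopob, sitgihvap → gositgihvapob) add go- … -ob around the stem.
So kekip → gokekipob.

gokekipob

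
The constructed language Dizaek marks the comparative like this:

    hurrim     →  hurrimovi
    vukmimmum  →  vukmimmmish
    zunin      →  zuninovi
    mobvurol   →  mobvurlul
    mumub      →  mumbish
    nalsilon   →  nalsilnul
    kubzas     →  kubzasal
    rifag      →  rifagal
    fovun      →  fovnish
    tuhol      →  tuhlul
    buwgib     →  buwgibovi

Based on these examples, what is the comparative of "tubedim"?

nalsilon and zunin both end in -n yet inflect differently (nalsilnul, zuninovi), so the final letter is not what conditions the rule; the last vowel is.
"tubedim" has last vowel 'i'. The stems whose last vowel is 'i' (zunin → zuninovi, buwgib → buwgibovi, hurrim → hurrimovi) add -ovi.
The other patterns: stems whose last vowel is 'o' delete the last vowel and add -ul; stems whose last vowel is 'a' add -al; stems whose last vowel is 'u' delete the last vowel and add -ish.
So tubedim → tubedimovi.

tubedimovi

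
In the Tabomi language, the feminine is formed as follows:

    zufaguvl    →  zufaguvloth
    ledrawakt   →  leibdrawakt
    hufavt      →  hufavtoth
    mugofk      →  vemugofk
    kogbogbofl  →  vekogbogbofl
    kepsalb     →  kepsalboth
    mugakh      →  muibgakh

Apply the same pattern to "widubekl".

zufaguvl and kogbogbofl both end in -l yet inflect differently (zufaguvloth, vekogbogbofl), so the final letter is not what conditions the rule; the second-to-last letter is.
"widubekl" has second-to-last letter 'k'. The stems whose second-to-last letter is 'k' (ledrawakt → leibdrawakt, mugakh → muibgakh) insert -ib- after the first vowel.
The other patterns: stems whose second-to-last letter is 'l' or 'v' add -oth; stems whose second-to-last letter is 'f' add the prefix ve-.
So widubekl → wiibdubekl.

wiibdubekl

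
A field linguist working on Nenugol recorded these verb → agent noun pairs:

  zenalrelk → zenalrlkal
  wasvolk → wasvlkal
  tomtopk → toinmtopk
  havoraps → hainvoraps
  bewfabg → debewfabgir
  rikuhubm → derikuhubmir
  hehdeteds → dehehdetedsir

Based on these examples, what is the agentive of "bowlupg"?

boinwlupg

zenalrelk and tomtopk both end in -k yet inflect differently (zenalrlkal, toinmtopk), so the final letter is not what conditions the rule; the second-to-last letter is.
"bowlupg" has second-to-last letter 'p'. The stems whose second-to-last letter is 'p' (tomtopk → toinmtopk, havoraps → hainvoraps) insert -in- after the first vowel.
The other patterns: stems whose second-to-last letter is 'l' delete the last vowel and add -al; stems whose second-to-last letter is 'b' or 'd' add de- … -ir around the stem.
So bowlupg → boinwlupg.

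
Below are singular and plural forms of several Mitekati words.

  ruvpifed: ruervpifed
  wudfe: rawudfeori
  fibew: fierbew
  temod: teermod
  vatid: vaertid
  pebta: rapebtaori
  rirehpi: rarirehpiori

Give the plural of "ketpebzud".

keertpebzud

wudfe and fibew both have last vowel 'e' yet inflect differently (rawudfeori, fierbew), so the last vowel is not what conditions the rule; whether the stem ends in a vowel or a consonant is.
"ketpebzud" ends in a consonant. The stems ending in a consonant (temod → teermod, fibew → fierbew, ruvpifed → ruervpifed) insert -er- after the first vowel.
So ketpebzud → keertpebzud.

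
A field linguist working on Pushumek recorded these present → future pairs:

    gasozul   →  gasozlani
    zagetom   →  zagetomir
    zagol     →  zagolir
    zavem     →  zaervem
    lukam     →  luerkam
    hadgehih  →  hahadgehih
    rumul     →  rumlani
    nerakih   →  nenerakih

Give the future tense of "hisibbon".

hisibbonir

zagol and rumul both end in -l yet inflect differently (zagolir, rumlani), so the final letter is not what conditions the rule; the last vowel is.
"hisibbon" has last vowel 'o'. The stems whose last vowel is 'o' (zagetom → zagetomir, zagol → zagolir) add -ir.
So hisibbon → hisibbonir.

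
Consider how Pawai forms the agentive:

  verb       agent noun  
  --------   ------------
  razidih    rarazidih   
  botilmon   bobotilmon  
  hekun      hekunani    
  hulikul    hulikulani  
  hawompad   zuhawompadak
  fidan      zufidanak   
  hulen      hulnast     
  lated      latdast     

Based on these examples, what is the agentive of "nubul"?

botilmon and hekun both end in -n yet inflect differently (bobotilmon, hekunani), so the final letter is not what conditions the rule; the last vowel is.
"nubul" has last vowel 'u'. The stems whose last vowel is 'u' (hekun → hekunani, hulikul → hulikulani) add -ani.
The other patterns: stems whose last vowel is 'i' or 'o' repeat the first consonant+vowel as a prefix; stems whose last vowel is 'a' add zu- … -ak around the stem; stems whose last vowel is 'e' delete the last vowel and add -ast.
So nubul → nubulani.

nubulani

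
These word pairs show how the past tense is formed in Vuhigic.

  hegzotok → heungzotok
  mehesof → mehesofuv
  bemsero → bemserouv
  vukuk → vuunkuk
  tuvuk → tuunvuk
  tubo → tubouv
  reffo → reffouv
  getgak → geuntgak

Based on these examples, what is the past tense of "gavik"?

hegzotok and bemsero both have last vowel 'o' yet inflect differently (heungzotok, bemserouv), so the last vowel is not what conditions the rule; the final letter is.
"gavik" ends in -k. The stems ending in -k (hegzotok → heungzotok, tuvuk → tuunvuk, vukuk → vuunkuk) insert -un- after the first vowel.
The other pattern: stems ending in -f or -o add -uv.
So gavik → gaunvik.

gaunvik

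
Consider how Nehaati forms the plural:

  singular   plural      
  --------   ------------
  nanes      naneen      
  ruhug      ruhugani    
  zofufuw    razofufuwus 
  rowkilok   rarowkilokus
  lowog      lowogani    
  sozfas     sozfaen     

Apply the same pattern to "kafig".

"kafig" ends in -g. The stems ending in -g (ruhug → ruhugani, lowog → lowogani) add -ani.
The other patterns: stems ending in -s drop the final letter and add -en; stems ending in -k or -w add ra- … -us around the stem.
So kafig → kafigani.

kafigani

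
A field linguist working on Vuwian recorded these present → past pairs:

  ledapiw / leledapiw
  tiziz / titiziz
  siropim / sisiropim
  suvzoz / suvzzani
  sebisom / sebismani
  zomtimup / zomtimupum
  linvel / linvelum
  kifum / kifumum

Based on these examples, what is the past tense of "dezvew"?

"dezvew" has last vowel 'e'. The one such stem in the data (linvel → linvelum) adds -um, so the same rule applies.
The other patterns: stems whose last vowel is 'i' repeat the first consonant+vowel as a prefix; stems whose last vowel is 'o' delete the last vowel and add -ani.
So dezvew → dezvewum.

dezvewum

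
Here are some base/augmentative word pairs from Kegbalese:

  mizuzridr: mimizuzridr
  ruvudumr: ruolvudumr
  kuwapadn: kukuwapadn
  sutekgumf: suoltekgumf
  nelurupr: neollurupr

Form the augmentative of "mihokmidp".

mimihokmidp

mizuzridr and ruvudumr both end in -r yet inflect differently (mimizuzridr, ruolvudumr), so the final letter is not what conditions the rule; the second-to-last letter is.
"mihokmidp" has second-to-last letter 'd'. The stems whose second-to-last letter is 'd' (kuwapadn → kukuwapadn, mizuzridr → mimizuzridr) repeat the first consonant+vowel as a prefix.
The other pattern: stems whose second-to-last letter is 'm' or 'p' insert -ol- after the first vowel.
So mihokmidp → mimihokmidp.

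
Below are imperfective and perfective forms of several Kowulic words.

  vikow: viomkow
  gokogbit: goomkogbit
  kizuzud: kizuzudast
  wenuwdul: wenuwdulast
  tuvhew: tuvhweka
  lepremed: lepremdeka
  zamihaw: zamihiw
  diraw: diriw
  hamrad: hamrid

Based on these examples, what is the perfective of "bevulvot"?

beomvulvot

vikow and tuvhew both end in -w yet inflect differently (viomkow, tuvhweka), so the final letter is not what conditions the rule; the last vowel is.
"bevulvot" has last vowel 'o'. The one such stem in the data (vikow → viomkow) inserts -om- after the first vowel (as does gokogbit), so the same rule applies.
So bevulvot → beomvulvot.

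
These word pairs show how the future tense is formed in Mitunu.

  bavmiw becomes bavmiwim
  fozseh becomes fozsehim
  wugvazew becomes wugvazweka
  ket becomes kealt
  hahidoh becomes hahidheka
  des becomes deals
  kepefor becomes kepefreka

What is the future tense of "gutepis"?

gutepseka

bavmiw and wugvazew both end in -w yet inflect differently (bavmiwim, wugvazweka), so the final letter is not what conditions the rule; the number of vowels is.
"gutepis" has 3 vowels. The stems with 3 vowels (wugvazew → wugvazweka, hahidoh → hahidheka, kepefor → kepefreka) delete the last vowel and add -eka.
So gutepis → gutepseka.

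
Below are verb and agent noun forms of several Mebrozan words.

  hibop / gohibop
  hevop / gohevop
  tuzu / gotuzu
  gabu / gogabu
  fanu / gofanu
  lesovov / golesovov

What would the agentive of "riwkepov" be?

goriwkepov

Every pair shown (hibop → gohibop, hevop → gohevop, tuzu → gotuzu, …) follows the same rule: add the prefix go-.
So riwkepov → goriwkepov.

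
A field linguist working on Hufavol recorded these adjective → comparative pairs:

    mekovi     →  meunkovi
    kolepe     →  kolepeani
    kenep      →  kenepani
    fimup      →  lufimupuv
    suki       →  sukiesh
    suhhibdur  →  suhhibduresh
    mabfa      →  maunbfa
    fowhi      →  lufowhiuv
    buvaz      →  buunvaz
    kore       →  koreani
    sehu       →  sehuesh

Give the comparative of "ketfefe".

"ketfefe" begins with k-. The stems beginning with k- (kenep → kenepani, kore → koreani, kolepe → kolepeani) add -ani.
So ketfefe → ketfefeani.

ketfefeani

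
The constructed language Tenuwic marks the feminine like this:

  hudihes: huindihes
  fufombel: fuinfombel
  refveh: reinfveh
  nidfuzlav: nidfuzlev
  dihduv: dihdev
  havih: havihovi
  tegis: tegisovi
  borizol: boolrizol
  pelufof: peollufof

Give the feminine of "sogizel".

"sogizel" has last vowel 'e'. The stems whose last vowel is 'e' (hudihes → huindihes, fufombel → fuinfombel, refveh → reinfveh) insert -in- after the first vowel.
So sogizel → soingizel.

soingizel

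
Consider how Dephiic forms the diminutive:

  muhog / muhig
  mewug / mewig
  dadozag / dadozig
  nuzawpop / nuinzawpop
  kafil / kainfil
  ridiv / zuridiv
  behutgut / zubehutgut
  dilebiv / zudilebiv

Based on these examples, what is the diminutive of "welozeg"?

muhog and nuzawpop both have last vowel 'o' yet inflect differently (muhig, nuinzawpop), so the last vowel is not what conditions the rule; the final letter is.
"welozeg" ends in -g. The stems ending in -g (muhog → muhig, mewug → mewig, dadozag → dadozig) change the last vowel to 'i'.
The other patterns: stems ending in -l or -p insert -in- after the first vowel; stems ending in -t or -v add the prefix zu-.
So welozeg → welozig.

welozig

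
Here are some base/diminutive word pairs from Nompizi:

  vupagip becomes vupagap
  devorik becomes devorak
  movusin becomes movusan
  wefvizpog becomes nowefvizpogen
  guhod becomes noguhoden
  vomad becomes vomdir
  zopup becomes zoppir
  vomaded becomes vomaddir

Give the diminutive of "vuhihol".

novuhiholen

guhod and vomad both end in -d yet inflect differently (noguhoden, vomdir), so the final letter is not what conditions the rule; the last vowel is.
"vuhihol" has last vowel 'o'. The stems whose last vowel is 'o' (wefvizpog → nowefvizpogen, guhod → noguhoden) add no- … -en around the stem.
So vuhihol → novuhiholen.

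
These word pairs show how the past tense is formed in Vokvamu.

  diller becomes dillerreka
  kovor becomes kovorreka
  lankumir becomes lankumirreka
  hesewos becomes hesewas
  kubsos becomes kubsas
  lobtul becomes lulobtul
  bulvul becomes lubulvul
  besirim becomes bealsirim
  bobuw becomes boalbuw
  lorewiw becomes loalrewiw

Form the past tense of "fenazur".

fenazurreka

kovor and hesewos both have last vowel 'o' yet inflect differently (kovorreka, hesewas), so the last vowel is not what conditions the rule; the final letter is.
"fenazur" ends in -r. The stems ending in -r (diller → dillerreka, kovor → kovorreka, lankumir → lankumirreka) double the final consonant and add -eka.
The other patterns: stems ending in -s change the last vowel to 'a'; stems ending in -l add the prefix lu-; stems ending in -m or -w insert -al- after the first vowel.
So fenazur → fenazurreka.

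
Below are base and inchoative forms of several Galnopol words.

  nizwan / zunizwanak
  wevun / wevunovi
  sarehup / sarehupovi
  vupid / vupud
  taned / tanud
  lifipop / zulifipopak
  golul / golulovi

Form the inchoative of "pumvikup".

sarehup and lifipop both end in -p yet inflect differently (sarehupovi, zulifipopak), so the final letter is not what conditions the rule; the last vowel is.
"pumvikup" has last vowel 'u'. The stems whose last vowel is 'u' (sarehup → sarehupovi, wevun → wevunovi, golul → golulovi) add -ovi.
The other patterns: stems whose last vowel is 'e' or 'i' change the last vowel to 'u'; stems whose last vowel is 'a' or 'o' add zu- … -ak around the stem.
So pumvikup → pumvikupovi.

pumvikupovi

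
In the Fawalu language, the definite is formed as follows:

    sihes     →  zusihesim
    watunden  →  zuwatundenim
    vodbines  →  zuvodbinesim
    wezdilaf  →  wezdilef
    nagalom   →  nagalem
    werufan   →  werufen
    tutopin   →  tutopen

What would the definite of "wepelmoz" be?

watunden and werufan both end in -n yet inflect differently (zuwatundenim, werufen), so the final letter is not what conditions the rule; the last vowel is.
"wepelmoz" has last vowel 'o'. The one such stem in the data (nagalom → nagalem) changes the last vowel to 'e' (as do wezdilaf, werufan), so the same rule applies.
So wepelmoz → wepelmez.

wepelmez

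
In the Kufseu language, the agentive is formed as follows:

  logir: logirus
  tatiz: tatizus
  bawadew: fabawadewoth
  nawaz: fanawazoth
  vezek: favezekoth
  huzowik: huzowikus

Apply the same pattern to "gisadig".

tatiz and nawaz both end in -z yet inflect differently (tatizus, fanawazoth), so the final letter is not what conditions the rule; the last vowel is.
"gisadig" has last vowel 'i'. The stems whose last vowel is 'i' (huzowik → huzowikus, logir → logirus, tatiz → tatizus) add -us.
The other pattern: stems whose last vowel is 'a' or 'e' add fa- … -oth around the stem.
So gisadig → gisadigus.

gisadigus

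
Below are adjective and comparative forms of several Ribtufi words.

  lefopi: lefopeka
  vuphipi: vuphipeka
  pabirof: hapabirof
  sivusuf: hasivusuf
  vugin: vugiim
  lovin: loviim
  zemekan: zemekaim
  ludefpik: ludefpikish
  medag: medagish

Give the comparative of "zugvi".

"zugvi" ends in -i. The stems ending in -i (lefopi → lefopeka, vuphipi → vuphipeka) drop the final letter and add -eka.
So zugvi → zugveka.

zugveka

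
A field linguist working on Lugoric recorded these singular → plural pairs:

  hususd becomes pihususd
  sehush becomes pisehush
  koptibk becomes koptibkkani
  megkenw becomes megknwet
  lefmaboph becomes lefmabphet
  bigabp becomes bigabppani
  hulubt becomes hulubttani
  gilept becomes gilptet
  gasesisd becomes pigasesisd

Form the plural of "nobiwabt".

nobiwabttani

"nobiwabt" has second-to-last letter 'b'. The stems whose second-to-last letter is 'b' (bigabp → bigabppani, hulubt → hulubttani, koptibk → koptibkkani) double the final consonant and add -ani.
The other patterns: stems whose second-to-last letter is 's' add the prefix pi-; stems whose second-to-last letter is 'n' or 'p' delete the last vowel and add -et.
So nobiwabt → nobiwabttani.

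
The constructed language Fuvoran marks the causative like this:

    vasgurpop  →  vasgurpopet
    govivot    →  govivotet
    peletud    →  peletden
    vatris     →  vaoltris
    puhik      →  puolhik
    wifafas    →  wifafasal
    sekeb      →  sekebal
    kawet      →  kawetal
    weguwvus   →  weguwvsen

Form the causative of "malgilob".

kawet and govivot both end in -t yet inflect differently (kawetal, govivotet), so the final letter is not what conditions the rule; the last vowel is.
"malgilob" has last vowel 'o'. The stems whose last vowel is 'o' (vasgurpop → vasgurpopet, govivot → govivotet) add -et.
So malgilob → malgilobet.

malgilobet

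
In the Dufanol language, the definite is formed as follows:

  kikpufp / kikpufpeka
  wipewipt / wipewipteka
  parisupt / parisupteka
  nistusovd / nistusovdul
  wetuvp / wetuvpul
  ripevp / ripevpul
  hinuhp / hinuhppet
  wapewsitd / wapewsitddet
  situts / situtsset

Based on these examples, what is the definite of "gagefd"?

gagefdeka

kikpufp and wetuvp both end in -p yet inflect differently (kikpufpeka, wetuvpul), so the final letter is not what conditions the rule; the second-to-last letter is.
"gagefd" has second-to-last letter 'f'. The one such stem in the data (kikpufp → kikpufpeka) adds -eka, so the same rule applies.
The other patterns: stems whose second-to-last letter is 'v' add -ul; stems whose second-to-last letter is 'h' or 't' double the final consonant and add -et.
So gagefd → gagefdeka.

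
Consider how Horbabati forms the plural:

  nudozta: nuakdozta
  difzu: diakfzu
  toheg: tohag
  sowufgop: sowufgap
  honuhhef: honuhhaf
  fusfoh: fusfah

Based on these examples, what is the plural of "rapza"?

raakpza

"rapza" ends in a vowel. The stems ending in a vowel (nudozta → nuakdozta, difzu → diakfzu) insert -ak- after the first vowel.
So rapza → raakpza.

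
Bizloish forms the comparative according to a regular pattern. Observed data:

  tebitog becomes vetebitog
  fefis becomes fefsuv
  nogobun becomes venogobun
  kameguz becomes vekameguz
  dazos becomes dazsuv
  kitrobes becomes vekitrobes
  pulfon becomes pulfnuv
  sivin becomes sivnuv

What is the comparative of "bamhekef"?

vebamhekef

nogobun and pulfon both end in -n yet inflect differently (venogobun, pulfnuv), so the final letter is not what conditions the rule; the number of vowels is.
"bamhekef" has 3 vowels. The stems with 3 vowels (kameguz → vekameguz, tebitog → vetebitog, nogobun → venogobun) add the prefix ve-.
The other pattern: stems with 2 vowels delete the last vowel and add -uv.
So bamhekef → vebamhekef.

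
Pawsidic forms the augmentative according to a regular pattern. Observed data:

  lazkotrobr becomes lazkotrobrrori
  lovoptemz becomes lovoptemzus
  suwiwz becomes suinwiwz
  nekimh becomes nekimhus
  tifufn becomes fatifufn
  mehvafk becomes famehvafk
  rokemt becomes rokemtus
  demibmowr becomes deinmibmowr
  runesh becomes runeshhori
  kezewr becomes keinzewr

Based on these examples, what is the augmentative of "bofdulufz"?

suwiwz and lovoptemz both end in -z yet inflect differently (suinwiwz, lovoptemzus), so the final letter is not what conditions the rule; the second-to-last letter is.
"bofdulufz" has second-to-last letter 'f'. The stems whose second-to-last letter is 'f' (mehvafk → famehvafk, tifufn → fatifufn) add the prefix fa-.
The other patterns: stems whose second-to-last letter is 'w' insert -in- after the first vowel; stems whose second-to-last letter is 'm' add -us; stems whose second-to-last letter is 'b' or 's' double the final consonant and add -ori.
So bofdulufz → fabofdulufz.

fabofdulufz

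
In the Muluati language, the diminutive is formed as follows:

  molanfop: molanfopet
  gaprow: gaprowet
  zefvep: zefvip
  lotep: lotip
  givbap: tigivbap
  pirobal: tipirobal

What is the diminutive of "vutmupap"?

molanfop and zefvep both end in -p yet inflect differently (molanfopet, zefvip), so the final letter is not what conditions the rule; the last vowel is.
"vutmupap" has last vowel 'a'. The stems whose last vowel is 'a' (givbap → tigivbap, pirobal → tipirobal) add the prefix ti-.
So vutmupap → tivutmupap.

tivutmupap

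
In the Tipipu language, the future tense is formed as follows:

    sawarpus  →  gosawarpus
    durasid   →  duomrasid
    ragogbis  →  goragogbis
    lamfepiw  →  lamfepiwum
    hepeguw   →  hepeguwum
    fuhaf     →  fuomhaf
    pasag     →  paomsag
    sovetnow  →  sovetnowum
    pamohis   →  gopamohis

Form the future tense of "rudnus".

lamfepiw and pamohis both have last vowel 'i' yet inflect differently (lamfepiwum, gopamohis), so the last vowel is not what conditions the rule; the final letter is.
"rudnus" ends in -s. The stems ending in -s (pamohis → gopamohis, sawarpus → gosawarpus, ragogbis → goragogbis) add the prefix go-.
So rudnus → gorudnus.

gorudnus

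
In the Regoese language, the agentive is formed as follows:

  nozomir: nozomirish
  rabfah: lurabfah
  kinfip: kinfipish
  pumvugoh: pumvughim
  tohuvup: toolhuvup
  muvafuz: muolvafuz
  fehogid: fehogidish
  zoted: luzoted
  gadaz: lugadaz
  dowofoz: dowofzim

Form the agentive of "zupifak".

luzupifak

"zupifak" has last vowel 'a'. The stems whose last vowel is 'a' (gadaz → lugadaz, rabfah → lurabfah) add the prefix lu-.
So zupifak → luzupifak.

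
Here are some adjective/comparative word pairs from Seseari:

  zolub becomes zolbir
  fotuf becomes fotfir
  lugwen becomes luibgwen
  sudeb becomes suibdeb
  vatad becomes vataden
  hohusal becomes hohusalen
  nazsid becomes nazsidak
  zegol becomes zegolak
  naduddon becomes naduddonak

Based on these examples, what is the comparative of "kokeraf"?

kokerafen

"kokeraf" has last vowel 'a'. The stems whose last vowel is 'a' (vatad → vataden, hohusal → hohusalen) add -en.
The other patterns: stems whose last vowel is 'u' delete the last vowel and add -ir; stems whose last vowel is 'e' insert -ib- after the first vowel; stems whose last vowel is 'i' or 'o' add -ak.
So kokeraf → kokerafen.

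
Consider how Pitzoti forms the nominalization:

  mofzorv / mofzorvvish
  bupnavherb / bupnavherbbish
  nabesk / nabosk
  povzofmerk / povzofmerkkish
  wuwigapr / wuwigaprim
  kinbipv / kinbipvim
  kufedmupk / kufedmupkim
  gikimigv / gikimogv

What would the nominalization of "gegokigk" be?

kinbipv and mofzorv both end in -v yet inflect differently (kinbipvim, mofzorvvish), so the final letter is not what conditions the rule; the second-to-last letter is.
"gegokigk" has second-to-last letter 'g'. The one such stem in the data (gikimigv → gikimogv) changes the last vowel to 'o' (as does nabesk), so the same rule applies.
So gegokigk → gegokogk.

gegokogk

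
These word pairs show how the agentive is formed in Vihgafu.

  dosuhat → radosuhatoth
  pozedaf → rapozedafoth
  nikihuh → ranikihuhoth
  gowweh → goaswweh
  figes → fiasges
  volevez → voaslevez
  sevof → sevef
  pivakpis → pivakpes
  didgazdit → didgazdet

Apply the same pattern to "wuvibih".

nikihuh and gowweh both end in -h yet inflect differently (ranikihuhoth, goaswweh), so the final letter is not what conditions the rule; the last vowel is.
"wuvibih" has last vowel 'i'. The stems whose last vowel is 'i' (pivakpis → pivakpes, didgazdit → didgazdet) change the last vowel to 'e'.
The other patterns: stems whose last vowel is 'a' or 'u' add ra- … -oth around the stem; stems whose last vowel is 'e' insert -as- after the first vowel.
So wuvibih → wuvibeh.

wuvibeh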